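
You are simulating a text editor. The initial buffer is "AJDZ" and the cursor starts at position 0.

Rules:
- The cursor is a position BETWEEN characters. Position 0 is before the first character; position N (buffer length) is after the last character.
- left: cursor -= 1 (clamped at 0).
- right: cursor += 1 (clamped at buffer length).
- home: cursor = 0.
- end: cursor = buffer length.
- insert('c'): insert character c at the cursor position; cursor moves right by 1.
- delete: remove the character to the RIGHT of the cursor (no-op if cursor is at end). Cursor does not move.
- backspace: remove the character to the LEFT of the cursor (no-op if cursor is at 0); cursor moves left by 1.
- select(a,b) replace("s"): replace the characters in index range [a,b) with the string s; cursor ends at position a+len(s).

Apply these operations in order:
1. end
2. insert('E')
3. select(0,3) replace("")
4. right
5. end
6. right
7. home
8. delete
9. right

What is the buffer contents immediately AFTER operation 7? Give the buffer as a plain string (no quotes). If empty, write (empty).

Answer: ZE

Derivation:
After op 1 (end): buf='AJDZ' cursor=4
After op 2 (insert('E')): buf='AJDZE' cursor=5
After op 3 (select(0,3) replace("")): buf='ZE' cursor=0
After op 4 (right): buf='ZE' cursor=1
After op 5 (end): buf='ZE' cursor=2
After op 6 (right): buf='ZE' cursor=2
After op 7 (home): buf='ZE' cursor=0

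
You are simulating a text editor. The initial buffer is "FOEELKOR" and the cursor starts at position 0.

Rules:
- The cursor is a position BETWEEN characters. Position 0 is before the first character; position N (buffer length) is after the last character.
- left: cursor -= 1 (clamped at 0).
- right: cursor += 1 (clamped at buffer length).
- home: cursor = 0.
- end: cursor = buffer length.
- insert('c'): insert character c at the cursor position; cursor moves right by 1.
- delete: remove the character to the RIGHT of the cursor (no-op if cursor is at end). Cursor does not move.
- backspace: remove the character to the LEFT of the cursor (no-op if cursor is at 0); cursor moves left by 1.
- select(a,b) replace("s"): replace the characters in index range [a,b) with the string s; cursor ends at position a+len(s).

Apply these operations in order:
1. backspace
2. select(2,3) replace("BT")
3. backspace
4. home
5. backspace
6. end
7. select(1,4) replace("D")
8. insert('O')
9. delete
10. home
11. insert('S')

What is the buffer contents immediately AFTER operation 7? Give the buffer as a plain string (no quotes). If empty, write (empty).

Answer: FDLKOR

Derivation:
After op 1 (backspace): buf='FOEELKOR' cursor=0
After op 2 (select(2,3) replace("BT")): buf='FOBTELKOR' cursor=4
After op 3 (backspace): buf='FOBELKOR' cursor=3
After op 4 (home): buf='FOBELKOR' cursor=0
After op 5 (backspace): buf='FOBELKOR' cursor=0
After op 6 (end): buf='FOBELKOR' cursor=8
After op 7 (select(1,4) replace("D")): buf='FDLKOR' cursor=2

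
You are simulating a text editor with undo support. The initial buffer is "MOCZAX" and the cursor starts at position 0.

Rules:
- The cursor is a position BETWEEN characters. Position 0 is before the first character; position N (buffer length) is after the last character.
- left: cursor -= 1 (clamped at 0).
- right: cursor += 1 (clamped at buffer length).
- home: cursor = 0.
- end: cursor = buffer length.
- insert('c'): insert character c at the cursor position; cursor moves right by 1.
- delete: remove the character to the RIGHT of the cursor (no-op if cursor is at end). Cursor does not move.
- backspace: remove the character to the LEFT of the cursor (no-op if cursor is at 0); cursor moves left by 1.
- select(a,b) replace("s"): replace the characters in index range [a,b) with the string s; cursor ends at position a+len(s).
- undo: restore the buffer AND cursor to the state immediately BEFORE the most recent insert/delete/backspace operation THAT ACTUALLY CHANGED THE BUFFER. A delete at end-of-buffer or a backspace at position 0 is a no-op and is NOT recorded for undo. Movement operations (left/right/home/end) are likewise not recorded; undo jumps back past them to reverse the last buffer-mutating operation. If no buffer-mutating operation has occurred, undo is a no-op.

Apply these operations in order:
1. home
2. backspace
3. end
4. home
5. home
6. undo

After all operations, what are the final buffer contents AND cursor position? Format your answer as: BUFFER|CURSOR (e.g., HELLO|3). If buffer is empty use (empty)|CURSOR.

After op 1 (home): buf='MOCZAX' cursor=0
After op 2 (backspace): buf='MOCZAX' cursor=0
After op 3 (end): buf='MOCZAX' cursor=6
After op 4 (home): buf='MOCZAX' cursor=0
After op 5 (home): buf='MOCZAX' cursor=0
After op 6 (undo): buf='MOCZAX' cursor=0

Answer: MOCZAX|0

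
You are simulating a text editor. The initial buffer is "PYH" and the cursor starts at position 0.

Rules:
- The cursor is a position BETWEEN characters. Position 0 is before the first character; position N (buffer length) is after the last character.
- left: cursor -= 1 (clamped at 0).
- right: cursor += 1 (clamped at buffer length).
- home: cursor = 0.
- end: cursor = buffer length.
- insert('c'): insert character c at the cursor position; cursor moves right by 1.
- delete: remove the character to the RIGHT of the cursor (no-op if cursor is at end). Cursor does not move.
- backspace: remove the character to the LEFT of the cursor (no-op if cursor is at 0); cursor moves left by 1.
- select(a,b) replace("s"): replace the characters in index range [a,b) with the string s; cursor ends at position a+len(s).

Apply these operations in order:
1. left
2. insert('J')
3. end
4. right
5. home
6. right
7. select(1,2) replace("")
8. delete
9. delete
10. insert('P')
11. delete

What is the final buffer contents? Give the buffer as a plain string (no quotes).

Answer: JP

Derivation:
After op 1 (left): buf='PYH' cursor=0
After op 2 (insert('J')): buf='JPYH' cursor=1
After op 3 (end): buf='JPYH' cursor=4
After op 4 (right): buf='JPYH' cursor=4
After op 5 (home): buf='JPYH' cursor=0
After op 6 (right): buf='JPYH' cursor=1
After op 7 (select(1,2) replace("")): buf='JYH' cursor=1
After op 8 (delete): buf='JH' cursor=1
After op 9 (delete): buf='J' cursor=1
After op 10 (insert('P')): buf='JP' cursor=2
After op 11 (delete): buf='JP' cursor=2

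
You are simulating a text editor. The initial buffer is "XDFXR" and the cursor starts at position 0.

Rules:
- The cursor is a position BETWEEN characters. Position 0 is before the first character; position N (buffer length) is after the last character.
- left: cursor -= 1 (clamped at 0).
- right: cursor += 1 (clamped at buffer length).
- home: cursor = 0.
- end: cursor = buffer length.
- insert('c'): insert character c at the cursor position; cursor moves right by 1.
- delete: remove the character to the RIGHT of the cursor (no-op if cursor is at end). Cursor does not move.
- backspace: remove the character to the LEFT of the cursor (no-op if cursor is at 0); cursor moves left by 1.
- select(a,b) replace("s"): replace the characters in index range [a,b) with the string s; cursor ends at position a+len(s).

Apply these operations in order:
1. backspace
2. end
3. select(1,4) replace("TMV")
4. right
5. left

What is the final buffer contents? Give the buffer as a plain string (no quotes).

After op 1 (backspace): buf='XDFXR' cursor=0
After op 2 (end): buf='XDFXR' cursor=5
After op 3 (select(1,4) replace("TMV")): buf='XTMVR' cursor=4
After op 4 (right): buf='XTMVR' cursor=5
After op 5 (left): buf='XTMVR' cursor=4

Answer: XTMVR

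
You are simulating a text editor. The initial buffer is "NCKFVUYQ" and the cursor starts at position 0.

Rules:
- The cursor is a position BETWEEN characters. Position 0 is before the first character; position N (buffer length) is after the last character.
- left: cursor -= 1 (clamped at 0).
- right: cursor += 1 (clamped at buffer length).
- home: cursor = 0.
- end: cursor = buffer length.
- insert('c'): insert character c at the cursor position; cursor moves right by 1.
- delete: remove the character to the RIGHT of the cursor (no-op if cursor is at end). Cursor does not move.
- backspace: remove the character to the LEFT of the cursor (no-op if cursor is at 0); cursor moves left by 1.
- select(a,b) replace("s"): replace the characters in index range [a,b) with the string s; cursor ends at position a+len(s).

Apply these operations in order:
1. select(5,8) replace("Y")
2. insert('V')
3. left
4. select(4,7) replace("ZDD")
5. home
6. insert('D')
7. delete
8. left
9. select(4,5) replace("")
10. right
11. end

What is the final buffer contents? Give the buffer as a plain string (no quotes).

After op 1 (select(5,8) replace("Y")): buf='NCKFVY' cursor=6
After op 2 (insert('V')): buf='NCKFVYV' cursor=7
After op 3 (left): buf='NCKFVYV' cursor=6
After op 4 (select(4,7) replace("ZDD")): buf='NCKFZDD' cursor=7
After op 5 (home): buf='NCKFZDD' cursor=0
After op 6 (insert('D')): buf='DNCKFZDD' cursor=1
After op 7 (delete): buf='DCKFZDD' cursor=1
After op 8 (left): buf='DCKFZDD' cursor=0
After op 9 (select(4,5) replace("")): buf='DCKFDD' cursor=4
After op 10 (right): buf='DCKFDD' cursor=5
After op 11 (end): buf='DCKFDD' cursor=6

Answer: DCKFDD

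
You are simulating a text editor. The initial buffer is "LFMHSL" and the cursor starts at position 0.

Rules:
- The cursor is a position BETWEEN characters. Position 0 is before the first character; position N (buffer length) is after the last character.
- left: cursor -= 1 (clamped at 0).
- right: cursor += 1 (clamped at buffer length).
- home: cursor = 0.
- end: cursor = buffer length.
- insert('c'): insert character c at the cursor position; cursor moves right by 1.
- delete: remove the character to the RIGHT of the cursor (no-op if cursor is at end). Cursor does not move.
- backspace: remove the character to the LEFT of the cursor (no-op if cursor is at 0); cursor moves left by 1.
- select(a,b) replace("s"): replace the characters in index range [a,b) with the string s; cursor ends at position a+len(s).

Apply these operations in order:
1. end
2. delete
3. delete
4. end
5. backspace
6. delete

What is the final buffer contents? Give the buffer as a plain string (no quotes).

After op 1 (end): buf='LFMHSL' cursor=6
After op 2 (delete): buf='LFMHSL' cursor=6
After op 3 (delete): buf='LFMHSL' cursor=6
After op 4 (end): buf='LFMHSL' cursor=6
After op 5 (backspace): buf='LFMHS' cursor=5
After op 6 (delete): buf='LFMHS' cursor=5

Answer: LFMHS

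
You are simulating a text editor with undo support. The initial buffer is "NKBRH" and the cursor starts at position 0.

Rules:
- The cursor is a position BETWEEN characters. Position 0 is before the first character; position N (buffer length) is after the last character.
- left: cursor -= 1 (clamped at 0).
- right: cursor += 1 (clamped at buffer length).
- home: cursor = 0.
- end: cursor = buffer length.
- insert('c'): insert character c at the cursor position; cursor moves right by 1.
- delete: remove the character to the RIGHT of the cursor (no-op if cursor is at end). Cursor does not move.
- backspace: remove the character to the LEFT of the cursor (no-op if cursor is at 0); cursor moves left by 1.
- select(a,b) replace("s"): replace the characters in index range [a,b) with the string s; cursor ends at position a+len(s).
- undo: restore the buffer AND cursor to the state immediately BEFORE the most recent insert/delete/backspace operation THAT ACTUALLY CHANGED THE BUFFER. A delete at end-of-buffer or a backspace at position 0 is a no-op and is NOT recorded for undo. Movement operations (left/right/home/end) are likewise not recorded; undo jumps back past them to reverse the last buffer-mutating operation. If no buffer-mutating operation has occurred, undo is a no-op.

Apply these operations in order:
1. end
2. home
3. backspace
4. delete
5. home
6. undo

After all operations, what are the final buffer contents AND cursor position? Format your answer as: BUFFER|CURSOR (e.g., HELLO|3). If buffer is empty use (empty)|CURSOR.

Answer: NKBRH|0

Derivation:
After op 1 (end): buf='NKBRH' cursor=5
After op 2 (home): buf='NKBRH' cursor=0
After op 3 (backspace): buf='NKBRH' cursor=0
After op 4 (delete): buf='KBRH' cursor=0
After op 5 (home): buf='KBRH' cursor=0
After op 6 (undo): buf='NKBRH' cursor=0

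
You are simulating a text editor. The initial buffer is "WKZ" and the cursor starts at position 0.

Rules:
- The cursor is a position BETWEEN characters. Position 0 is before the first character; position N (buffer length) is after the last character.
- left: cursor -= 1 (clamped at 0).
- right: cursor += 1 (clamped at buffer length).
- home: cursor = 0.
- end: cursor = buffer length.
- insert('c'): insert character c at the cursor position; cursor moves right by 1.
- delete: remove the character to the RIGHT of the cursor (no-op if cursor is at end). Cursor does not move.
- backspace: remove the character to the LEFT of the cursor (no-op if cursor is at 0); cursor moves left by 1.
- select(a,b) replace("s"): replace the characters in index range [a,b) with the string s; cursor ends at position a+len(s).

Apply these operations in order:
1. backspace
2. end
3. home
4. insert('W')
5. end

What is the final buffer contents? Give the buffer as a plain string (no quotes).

Answer: WWKZ

Derivation:
After op 1 (backspace): buf='WKZ' cursor=0
After op 2 (end): buf='WKZ' cursor=3
After op 3 (home): buf='WKZ' cursor=0
After op 4 (insert('W')): buf='WWKZ' cursor=1
After op 5 (end): buf='WWKZ' cursor=4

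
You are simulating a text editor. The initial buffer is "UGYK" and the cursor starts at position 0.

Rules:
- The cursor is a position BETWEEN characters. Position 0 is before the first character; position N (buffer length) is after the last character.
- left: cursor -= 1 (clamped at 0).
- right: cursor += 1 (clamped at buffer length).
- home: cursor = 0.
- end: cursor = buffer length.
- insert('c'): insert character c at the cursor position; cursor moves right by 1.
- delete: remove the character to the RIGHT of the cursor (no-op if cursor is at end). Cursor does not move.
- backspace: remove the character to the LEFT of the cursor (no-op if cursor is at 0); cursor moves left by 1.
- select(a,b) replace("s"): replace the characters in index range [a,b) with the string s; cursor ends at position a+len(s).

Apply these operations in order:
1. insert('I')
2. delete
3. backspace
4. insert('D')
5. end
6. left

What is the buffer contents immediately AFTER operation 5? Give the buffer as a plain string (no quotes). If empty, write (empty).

Answer: DGYK

Derivation:
After op 1 (insert('I')): buf='IUGYK' cursor=1
After op 2 (delete): buf='IGYK' cursor=1
After op 3 (backspace): buf='GYK' cursor=0
After op 4 (insert('D')): buf='DGYK' cursor=1
After op 5 (end): buf='DGYK' cursor=4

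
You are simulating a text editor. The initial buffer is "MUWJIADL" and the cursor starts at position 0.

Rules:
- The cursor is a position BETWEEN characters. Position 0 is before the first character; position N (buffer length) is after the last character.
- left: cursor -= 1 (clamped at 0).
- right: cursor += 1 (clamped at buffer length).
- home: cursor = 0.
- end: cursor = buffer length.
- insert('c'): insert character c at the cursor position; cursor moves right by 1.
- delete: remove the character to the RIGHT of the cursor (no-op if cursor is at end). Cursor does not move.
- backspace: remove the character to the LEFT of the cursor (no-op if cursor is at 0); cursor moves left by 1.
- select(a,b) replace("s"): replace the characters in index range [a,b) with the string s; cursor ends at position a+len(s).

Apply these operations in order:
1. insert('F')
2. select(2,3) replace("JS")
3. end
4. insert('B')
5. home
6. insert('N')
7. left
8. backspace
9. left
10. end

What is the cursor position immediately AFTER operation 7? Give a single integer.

After op 1 (insert('F')): buf='FMUWJIADL' cursor=1
After op 2 (select(2,3) replace("JS")): buf='FMJSWJIADL' cursor=4
After op 3 (end): buf='FMJSWJIADL' cursor=10
After op 4 (insert('B')): buf='FMJSWJIADLB' cursor=11
After op 5 (home): buf='FMJSWJIADLB' cursor=0
After op 6 (insert('N')): buf='NFMJSWJIADLB' cursor=1
After op 7 (left): buf='NFMJSWJIADLB' cursor=0

Answer: 0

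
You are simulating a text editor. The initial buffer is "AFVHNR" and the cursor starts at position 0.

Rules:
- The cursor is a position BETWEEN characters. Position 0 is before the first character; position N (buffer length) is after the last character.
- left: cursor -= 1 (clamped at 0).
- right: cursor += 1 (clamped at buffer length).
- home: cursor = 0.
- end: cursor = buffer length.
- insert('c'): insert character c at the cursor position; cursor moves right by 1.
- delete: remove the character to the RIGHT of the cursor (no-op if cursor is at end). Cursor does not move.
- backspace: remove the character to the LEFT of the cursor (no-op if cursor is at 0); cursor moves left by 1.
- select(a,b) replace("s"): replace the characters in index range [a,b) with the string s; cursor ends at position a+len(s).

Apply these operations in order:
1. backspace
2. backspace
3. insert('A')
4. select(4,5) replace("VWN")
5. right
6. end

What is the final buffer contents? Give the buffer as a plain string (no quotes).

Answer: AAFVVWNNR

Derivation:
After op 1 (backspace): buf='AFVHNR' cursor=0
After op 2 (backspace): buf='AFVHNR' cursor=0
After op 3 (insert('A')): buf='AAFVHNR' cursor=1
After op 4 (select(4,5) replace("VWN")): buf='AAFVVWNNR' cursor=7
After op 5 (right): buf='AAFVVWNNR' cursor=8
After op 6 (end): buf='AAFVVWNNR' cursor=9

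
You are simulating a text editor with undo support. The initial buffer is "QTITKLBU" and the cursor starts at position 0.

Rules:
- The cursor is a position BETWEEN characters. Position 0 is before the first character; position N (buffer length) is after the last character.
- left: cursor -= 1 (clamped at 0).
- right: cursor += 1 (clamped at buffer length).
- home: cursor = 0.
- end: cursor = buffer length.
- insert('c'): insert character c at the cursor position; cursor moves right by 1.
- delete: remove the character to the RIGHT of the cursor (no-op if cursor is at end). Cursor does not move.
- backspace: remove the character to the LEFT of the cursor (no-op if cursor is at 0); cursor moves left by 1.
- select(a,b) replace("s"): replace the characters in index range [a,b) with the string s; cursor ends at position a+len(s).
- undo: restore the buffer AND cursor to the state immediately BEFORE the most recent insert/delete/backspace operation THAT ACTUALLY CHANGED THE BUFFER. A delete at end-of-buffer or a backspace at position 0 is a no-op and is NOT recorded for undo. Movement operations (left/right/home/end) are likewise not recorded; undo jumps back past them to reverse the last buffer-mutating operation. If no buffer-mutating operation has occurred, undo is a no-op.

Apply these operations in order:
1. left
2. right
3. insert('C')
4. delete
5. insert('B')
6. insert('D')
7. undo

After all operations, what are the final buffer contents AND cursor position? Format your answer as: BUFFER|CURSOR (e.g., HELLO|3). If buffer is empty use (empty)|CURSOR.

Answer: QCBITKLBU|3

Derivation:
After op 1 (left): buf='QTITKLBU' cursor=0
After op 2 (right): buf='QTITKLBU' cursor=1
After op 3 (insert('C')): buf='QCTITKLBU' cursor=2
After op 4 (delete): buf='QCITKLBU' cursor=2
After op 5 (insert('B')): buf='QCBITKLBU' cursor=3
After op 6 (insert('D')): buf='QCBDITKLBU' cursor=4
After op 7 (undo): buf='QCBITKLBU' cursor=3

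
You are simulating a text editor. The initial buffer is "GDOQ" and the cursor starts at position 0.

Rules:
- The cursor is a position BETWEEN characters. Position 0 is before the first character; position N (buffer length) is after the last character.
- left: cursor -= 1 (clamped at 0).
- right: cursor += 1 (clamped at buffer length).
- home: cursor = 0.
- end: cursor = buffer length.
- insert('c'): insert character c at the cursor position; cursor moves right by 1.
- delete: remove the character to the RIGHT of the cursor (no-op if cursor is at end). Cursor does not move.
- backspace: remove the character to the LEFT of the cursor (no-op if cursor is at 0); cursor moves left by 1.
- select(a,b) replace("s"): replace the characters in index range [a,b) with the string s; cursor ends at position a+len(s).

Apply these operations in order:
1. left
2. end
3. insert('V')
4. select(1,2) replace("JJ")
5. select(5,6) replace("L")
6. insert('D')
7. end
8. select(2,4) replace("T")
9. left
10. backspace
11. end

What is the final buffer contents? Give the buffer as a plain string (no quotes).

After op 1 (left): buf='GDOQ' cursor=0
After op 2 (end): buf='GDOQ' cursor=4
After op 3 (insert('V')): buf='GDOQV' cursor=5
After op 4 (select(1,2) replace("JJ")): buf='GJJOQV' cursor=3
After op 5 (select(5,6) replace("L")): buf='GJJOQL' cursor=6
After op 6 (insert('D')): buf='GJJOQLD' cursor=7
After op 7 (end): buf='GJJOQLD' cursor=7
After op 8 (select(2,4) replace("T")): buf='GJTQLD' cursor=3
After op 9 (left): buf='GJTQLD' cursor=2
After op 10 (backspace): buf='GTQLD' cursor=1
After op 11 (end): buf='GTQLD' cursor=5

Answer: GTQLD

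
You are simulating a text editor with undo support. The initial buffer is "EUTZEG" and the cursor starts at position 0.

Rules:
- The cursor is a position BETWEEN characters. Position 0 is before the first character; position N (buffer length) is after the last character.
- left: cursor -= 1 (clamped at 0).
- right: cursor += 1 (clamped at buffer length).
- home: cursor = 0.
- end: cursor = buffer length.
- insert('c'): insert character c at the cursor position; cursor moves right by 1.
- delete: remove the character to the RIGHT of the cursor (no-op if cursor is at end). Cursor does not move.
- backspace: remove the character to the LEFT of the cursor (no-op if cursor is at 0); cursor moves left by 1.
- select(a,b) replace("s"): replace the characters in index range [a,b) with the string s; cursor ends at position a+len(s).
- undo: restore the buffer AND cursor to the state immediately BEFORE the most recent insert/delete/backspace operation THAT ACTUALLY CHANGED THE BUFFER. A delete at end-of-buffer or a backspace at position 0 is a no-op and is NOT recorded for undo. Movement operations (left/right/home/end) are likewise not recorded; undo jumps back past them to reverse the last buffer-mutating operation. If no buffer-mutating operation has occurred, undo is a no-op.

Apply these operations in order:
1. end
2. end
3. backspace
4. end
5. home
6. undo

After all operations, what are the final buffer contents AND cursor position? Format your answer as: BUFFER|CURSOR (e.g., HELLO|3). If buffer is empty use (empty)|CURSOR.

After op 1 (end): buf='EUTZEG' cursor=6
After op 2 (end): buf='EUTZEG' cursor=6
After op 3 (backspace): buf='EUTZE' cursor=5
After op 4 (end): buf='EUTZE' cursor=5
After op 5 (home): buf='EUTZE' cursor=0
After op 6 (undo): buf='EUTZEG' cursor=6

Answer: EUTZEG|6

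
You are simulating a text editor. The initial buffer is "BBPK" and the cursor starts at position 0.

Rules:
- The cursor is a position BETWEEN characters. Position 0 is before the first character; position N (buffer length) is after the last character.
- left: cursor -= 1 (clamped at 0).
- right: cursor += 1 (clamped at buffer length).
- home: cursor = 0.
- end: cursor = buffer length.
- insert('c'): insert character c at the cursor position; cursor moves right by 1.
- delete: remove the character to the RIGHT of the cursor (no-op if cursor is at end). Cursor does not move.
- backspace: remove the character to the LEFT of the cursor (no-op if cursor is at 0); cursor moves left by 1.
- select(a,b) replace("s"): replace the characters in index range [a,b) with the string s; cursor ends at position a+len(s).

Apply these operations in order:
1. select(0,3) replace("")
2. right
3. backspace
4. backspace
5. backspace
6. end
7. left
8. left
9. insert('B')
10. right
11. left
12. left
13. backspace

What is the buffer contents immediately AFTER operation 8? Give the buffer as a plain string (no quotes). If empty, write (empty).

After op 1 (select(0,3) replace("")): buf='K' cursor=0
After op 2 (right): buf='K' cursor=1
After op 3 (backspace): buf='(empty)' cursor=0
After op 4 (backspace): buf='(empty)' cursor=0
After op 5 (backspace): buf='(empty)' cursor=0
After op 6 (end): buf='(empty)' cursor=0
After op 7 (left): buf='(empty)' cursor=0
After op 8 (left): buf='(empty)' cursor=0

Answer: (empty)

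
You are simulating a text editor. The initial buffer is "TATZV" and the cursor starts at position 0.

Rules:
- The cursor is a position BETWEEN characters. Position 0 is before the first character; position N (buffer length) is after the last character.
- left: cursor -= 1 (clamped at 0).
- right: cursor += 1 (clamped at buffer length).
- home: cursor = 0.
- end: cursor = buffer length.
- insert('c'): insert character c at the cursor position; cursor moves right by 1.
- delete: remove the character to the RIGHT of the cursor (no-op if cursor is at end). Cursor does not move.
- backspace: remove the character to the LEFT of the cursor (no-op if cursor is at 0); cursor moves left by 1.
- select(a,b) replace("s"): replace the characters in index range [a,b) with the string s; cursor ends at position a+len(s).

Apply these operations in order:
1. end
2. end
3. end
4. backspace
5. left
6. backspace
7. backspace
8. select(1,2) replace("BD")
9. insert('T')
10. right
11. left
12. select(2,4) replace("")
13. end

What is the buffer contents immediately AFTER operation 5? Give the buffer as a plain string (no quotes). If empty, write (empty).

After op 1 (end): buf='TATZV' cursor=5
After op 2 (end): buf='TATZV' cursor=5
After op 3 (end): buf='TATZV' cursor=5
After op 4 (backspace): buf='TATZ' cursor=4
After op 5 (left): buf='TATZ' cursor=3

Answer: TATZ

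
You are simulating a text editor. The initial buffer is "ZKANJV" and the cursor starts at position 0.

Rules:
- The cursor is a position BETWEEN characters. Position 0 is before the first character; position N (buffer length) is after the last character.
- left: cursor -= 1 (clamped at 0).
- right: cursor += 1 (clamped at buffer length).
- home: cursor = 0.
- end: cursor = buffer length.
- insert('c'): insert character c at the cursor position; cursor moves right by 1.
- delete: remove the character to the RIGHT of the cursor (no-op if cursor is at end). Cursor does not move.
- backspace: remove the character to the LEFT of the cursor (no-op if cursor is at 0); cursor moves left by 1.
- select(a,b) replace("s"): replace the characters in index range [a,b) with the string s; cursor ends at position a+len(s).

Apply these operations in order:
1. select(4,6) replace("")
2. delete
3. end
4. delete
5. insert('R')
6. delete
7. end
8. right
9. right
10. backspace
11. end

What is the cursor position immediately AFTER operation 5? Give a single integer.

Answer: 5

Derivation:
After op 1 (select(4,6) replace("")): buf='ZKAN' cursor=4
After op 2 (delete): buf='ZKAN' cursor=4
After op 3 (end): buf='ZKAN' cursor=4
After op 4 (delete): buf='ZKAN' cursor=4
After op 5 (insert('R')): buf='ZKANR' cursor=5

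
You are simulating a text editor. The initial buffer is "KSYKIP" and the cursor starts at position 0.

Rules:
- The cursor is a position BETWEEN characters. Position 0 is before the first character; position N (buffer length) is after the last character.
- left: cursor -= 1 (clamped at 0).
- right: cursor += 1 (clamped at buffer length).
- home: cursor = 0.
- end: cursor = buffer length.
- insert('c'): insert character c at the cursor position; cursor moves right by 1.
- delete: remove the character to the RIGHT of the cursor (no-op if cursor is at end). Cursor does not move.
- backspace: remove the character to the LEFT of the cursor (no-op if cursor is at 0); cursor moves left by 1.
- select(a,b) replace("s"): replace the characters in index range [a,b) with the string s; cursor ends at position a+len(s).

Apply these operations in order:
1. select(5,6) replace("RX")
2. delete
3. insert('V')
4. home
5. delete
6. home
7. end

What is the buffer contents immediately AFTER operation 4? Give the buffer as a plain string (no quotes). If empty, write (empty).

After op 1 (select(5,6) replace("RX")): buf='KSYKIRX' cursor=7
After op 2 (delete): buf='KSYKIRX' cursor=7
After op 3 (insert('V')): buf='KSYKIRXV' cursor=8
After op 4 (home): buf='KSYKIRXV' cursor=0

Answer: KSYKIRXV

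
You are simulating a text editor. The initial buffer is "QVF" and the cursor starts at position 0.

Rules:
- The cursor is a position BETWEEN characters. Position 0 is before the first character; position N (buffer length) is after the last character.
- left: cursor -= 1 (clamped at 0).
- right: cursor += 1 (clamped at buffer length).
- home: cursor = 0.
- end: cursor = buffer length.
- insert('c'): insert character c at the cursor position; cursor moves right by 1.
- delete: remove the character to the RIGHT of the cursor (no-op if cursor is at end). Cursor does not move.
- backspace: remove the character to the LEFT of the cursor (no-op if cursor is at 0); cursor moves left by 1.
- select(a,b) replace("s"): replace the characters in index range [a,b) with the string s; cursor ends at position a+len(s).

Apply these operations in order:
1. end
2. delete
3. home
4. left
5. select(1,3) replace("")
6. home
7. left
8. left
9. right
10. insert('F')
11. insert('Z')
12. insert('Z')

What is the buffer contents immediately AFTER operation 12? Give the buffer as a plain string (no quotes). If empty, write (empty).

After op 1 (end): buf='QVF' cursor=3
After op 2 (delete): buf='QVF' cursor=3
After op 3 (home): buf='QVF' cursor=0
After op 4 (left): buf='QVF' cursor=0
After op 5 (select(1,3) replace("")): buf='Q' cursor=1
After op 6 (home): buf='Q' cursor=0
After op 7 (left): buf='Q' cursor=0
After op 8 (left): buf='Q' cursor=0
After op 9 (right): buf='Q' cursor=1
After op 10 (insert('F')): buf='QF' cursor=2
After op 11 (insert('Z')): buf='QFZ' cursor=3
After op 12 (insert('Z')): buf='QFZZ' cursor=4

Answer: QFZZ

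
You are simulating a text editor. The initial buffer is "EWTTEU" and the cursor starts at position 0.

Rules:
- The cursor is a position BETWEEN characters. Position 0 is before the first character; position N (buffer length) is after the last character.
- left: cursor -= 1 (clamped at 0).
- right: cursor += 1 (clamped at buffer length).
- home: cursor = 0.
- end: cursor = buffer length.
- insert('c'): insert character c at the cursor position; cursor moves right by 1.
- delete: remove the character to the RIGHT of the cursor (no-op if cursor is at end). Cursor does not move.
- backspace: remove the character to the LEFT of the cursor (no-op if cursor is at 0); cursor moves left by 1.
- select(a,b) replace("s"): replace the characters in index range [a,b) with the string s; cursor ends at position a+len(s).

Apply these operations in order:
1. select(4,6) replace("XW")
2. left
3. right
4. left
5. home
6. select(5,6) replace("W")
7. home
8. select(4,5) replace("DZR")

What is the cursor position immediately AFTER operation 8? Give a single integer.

Answer: 7

Derivation:
After op 1 (select(4,6) replace("XW")): buf='EWTTXW' cursor=6
After op 2 (left): buf='EWTTXW' cursor=5
After op 3 (right): buf='EWTTXW' cursor=6
After op 4 (left): buf='EWTTXW' cursor=5
After op 5 (home): buf='EWTTXW' cursor=0
After op 6 (select(5,6) replace("W")): buf='EWTTXW' cursor=6
After op 7 (home): buf='EWTTXW' cursor=0
After op 8 (select(4,5) replace("DZR")): buf='EWTTDZRW' cursor=7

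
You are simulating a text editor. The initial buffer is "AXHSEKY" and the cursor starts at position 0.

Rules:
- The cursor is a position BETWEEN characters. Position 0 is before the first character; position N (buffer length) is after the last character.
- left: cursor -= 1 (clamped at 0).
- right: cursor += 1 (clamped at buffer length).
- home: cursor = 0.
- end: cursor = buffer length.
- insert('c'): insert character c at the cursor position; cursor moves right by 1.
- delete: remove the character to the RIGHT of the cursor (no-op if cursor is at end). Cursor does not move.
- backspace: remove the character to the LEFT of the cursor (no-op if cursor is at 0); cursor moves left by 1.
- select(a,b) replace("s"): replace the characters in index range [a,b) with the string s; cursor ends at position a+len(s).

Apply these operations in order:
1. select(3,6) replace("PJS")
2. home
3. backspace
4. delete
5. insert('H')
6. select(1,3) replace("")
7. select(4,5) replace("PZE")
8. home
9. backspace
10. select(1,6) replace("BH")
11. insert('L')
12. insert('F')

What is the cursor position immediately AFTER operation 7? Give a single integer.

After op 1 (select(3,6) replace("PJS")): buf='AXHPJSY' cursor=6
After op 2 (home): buf='AXHPJSY' cursor=0
After op 3 (backspace): buf='AXHPJSY' cursor=0
After op 4 (delete): buf='XHPJSY' cursor=0
After op 5 (insert('H')): buf='HXHPJSY' cursor=1
After op 6 (select(1,3) replace("")): buf='HPJSY' cursor=1
After op 7 (select(4,5) replace("PZE")): buf='HPJSPZE' cursor=7

Answer: 7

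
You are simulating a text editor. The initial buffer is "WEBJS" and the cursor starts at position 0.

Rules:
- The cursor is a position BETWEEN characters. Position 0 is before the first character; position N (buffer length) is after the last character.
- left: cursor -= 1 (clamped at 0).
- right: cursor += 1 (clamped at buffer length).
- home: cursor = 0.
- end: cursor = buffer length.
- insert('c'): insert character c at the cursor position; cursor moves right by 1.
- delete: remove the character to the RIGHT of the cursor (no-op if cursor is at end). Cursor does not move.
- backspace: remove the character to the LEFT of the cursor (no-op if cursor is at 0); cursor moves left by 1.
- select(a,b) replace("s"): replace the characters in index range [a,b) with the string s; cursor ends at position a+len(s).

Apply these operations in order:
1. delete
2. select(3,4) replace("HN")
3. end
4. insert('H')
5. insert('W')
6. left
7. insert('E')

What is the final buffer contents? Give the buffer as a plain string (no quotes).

Answer: EBJHNHEW

Derivation:
After op 1 (delete): buf='EBJS' cursor=0
After op 2 (select(3,4) replace("HN")): buf='EBJHN' cursor=5
After op 3 (end): buf='EBJHN' cursor=5
After op 4 (insert('H')): buf='EBJHNH' cursor=6
After op 5 (insert('W')): buf='EBJHNHW' cursor=7
After op 6 (left): buf='EBJHNHW' cursor=6
After op 7 (insert('E')): buf='EBJHNHEW' cursor=7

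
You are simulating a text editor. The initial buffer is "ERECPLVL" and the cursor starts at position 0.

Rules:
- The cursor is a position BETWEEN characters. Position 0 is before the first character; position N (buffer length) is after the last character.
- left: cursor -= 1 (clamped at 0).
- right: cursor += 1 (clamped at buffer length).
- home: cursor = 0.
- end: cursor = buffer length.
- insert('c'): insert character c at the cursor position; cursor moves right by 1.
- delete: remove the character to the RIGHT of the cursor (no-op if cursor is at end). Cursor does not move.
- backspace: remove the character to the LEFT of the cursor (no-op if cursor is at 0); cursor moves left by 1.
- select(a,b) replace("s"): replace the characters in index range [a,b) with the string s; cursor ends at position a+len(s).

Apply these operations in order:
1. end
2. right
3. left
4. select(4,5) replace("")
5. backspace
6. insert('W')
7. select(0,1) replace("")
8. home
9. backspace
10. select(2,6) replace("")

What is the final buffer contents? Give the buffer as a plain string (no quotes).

After op 1 (end): buf='ERECPLVL' cursor=8
After op 2 (right): buf='ERECPLVL' cursor=8
After op 3 (left): buf='ERECPLVL' cursor=7
After op 4 (select(4,5) replace("")): buf='ERECLVL' cursor=4
After op 5 (backspace): buf='ERELVL' cursor=3
After op 6 (insert('W')): buf='EREWLVL' cursor=4
After op 7 (select(0,1) replace("")): buf='REWLVL' cursor=0
After op 8 (home): buf='REWLVL' cursor=0
After op 9 (backspace): buf='REWLVL' cursor=0
After op 10 (select(2,6) replace("")): buf='RE' cursor=2

Answer: RE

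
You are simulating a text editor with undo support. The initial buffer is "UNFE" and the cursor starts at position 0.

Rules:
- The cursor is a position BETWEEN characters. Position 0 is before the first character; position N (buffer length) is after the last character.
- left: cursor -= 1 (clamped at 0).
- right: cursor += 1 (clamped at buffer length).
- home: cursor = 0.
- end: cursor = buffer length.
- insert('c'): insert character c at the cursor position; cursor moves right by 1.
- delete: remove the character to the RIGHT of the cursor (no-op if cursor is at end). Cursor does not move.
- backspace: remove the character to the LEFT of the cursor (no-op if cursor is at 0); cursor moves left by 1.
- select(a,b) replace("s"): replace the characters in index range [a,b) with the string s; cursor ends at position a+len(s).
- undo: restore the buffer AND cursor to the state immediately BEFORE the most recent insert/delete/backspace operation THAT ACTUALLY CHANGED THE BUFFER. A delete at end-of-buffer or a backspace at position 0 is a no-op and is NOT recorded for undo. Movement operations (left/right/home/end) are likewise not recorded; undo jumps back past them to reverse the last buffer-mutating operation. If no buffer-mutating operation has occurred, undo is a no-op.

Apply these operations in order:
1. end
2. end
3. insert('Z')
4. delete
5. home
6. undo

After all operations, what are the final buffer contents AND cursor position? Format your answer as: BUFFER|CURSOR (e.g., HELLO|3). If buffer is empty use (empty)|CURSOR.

Answer: UNFE|4

Derivation:
After op 1 (end): buf='UNFE' cursor=4
After op 2 (end): buf='UNFE' cursor=4
After op 3 (insert('Z')): buf='UNFEZ' cursor=5
After op 4 (delete): buf='UNFEZ' cursor=5
After op 5 (home): buf='UNFEZ' cursor=0
After op 6 (undo): buf='UNFE' cursor=4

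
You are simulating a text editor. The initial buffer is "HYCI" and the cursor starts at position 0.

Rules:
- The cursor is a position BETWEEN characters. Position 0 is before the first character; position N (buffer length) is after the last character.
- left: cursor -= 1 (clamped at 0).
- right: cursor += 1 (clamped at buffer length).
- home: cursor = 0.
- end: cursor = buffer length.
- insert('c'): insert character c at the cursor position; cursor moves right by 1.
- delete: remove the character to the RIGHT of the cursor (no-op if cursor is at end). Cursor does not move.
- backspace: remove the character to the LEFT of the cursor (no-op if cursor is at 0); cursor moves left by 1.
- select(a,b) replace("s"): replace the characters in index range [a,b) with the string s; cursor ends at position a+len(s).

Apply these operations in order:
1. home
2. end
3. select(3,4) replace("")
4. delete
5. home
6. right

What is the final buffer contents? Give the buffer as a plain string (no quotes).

Answer: HYC

Derivation:
After op 1 (home): buf='HYCI' cursor=0
After op 2 (end): buf='HYCI' cursor=4
After op 3 (select(3,4) replace("")): buf='HYC' cursor=3
After op 4 (delete): buf='HYC' cursor=3
After op 5 (home): buf='HYC' cursor=0
After op 6 (right): buf='HYC' cursor=1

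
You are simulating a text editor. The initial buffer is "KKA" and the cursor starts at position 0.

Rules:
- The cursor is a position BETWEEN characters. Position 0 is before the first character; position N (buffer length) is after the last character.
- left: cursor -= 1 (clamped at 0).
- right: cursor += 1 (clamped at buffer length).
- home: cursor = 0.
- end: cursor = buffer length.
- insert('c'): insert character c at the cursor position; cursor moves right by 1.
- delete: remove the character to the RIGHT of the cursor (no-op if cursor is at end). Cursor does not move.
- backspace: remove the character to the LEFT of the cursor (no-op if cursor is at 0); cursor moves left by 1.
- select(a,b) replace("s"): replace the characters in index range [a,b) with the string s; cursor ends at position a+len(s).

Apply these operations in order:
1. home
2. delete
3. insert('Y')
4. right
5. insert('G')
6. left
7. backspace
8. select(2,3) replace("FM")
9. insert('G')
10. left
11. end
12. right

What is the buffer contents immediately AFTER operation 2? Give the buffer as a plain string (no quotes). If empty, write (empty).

After op 1 (home): buf='KKA' cursor=0
After op 2 (delete): buf='KA' cursor=0

Answer: KA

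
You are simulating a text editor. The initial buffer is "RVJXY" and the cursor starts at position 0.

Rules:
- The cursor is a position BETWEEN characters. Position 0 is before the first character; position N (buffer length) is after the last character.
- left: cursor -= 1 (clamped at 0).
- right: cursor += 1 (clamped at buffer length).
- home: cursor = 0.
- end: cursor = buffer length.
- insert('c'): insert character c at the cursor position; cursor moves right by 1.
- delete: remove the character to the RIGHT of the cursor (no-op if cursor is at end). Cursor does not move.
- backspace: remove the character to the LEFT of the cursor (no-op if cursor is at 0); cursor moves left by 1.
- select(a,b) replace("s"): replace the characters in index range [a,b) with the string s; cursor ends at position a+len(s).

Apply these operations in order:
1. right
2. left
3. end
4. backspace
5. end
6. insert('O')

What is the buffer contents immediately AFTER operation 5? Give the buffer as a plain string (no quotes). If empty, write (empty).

After op 1 (right): buf='RVJXY' cursor=1
After op 2 (left): buf='RVJXY' cursor=0
After op 3 (end): buf='RVJXY' cursor=5
After op 4 (backspace): buf='RVJX' cursor=4
After op 5 (end): buf='RVJX' cursor=4

Answer: RVJX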